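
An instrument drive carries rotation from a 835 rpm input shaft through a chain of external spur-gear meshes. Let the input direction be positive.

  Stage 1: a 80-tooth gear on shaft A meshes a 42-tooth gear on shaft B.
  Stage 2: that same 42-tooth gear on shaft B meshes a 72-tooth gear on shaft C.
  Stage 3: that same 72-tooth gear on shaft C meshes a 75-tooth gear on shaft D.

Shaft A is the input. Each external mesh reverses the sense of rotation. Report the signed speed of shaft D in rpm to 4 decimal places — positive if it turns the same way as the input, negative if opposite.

-890.6667 rpm (opposite to input, |ω| = 890.6667 rpm)

Stage 1 [80T→42T]: ω = 835.0000×80/42 = 1590.4762 rpm, dir flips to −; running = −1590.4762
Stage 2 [42T→72T]: ω = 1590.4762×42/72 = 927.7778 rpm, dir flips to +; running = +927.7778
Stage 3 [72T→75T]: ω = 927.7778×72/75 = 890.6667 rpm, dir flips to −; running = −890.6667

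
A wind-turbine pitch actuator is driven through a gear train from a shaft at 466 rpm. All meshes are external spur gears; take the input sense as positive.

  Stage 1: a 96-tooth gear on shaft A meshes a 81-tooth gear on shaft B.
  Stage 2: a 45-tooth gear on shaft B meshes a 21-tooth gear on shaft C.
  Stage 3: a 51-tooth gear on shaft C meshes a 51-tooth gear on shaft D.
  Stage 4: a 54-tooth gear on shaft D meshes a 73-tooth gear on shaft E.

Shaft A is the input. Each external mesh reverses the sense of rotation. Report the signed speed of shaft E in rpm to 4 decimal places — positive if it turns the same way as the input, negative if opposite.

+875.4599 rpm (same as input, |ω| = 875.4599 rpm)

Stage 1 [96T→81T]: ω = 466.0000×96/81 = 552.2963 rpm, dir flips to −; running = −552.2963
Stage 2 [45T→21T]: ω = 552.2963×45/21 = 1183.4921 rpm, dir flips to +; running = +1183.4921
Stage 3 [51T→51T]: ω = 1183.4921×51/51 = 1183.4921 rpm, dir flips to −; running = −1183.4921
Stage 4 [54T→73T]: ω = 1183.4921×54/73 = 875.4599 rpm, dir flips to +; running = +875.4599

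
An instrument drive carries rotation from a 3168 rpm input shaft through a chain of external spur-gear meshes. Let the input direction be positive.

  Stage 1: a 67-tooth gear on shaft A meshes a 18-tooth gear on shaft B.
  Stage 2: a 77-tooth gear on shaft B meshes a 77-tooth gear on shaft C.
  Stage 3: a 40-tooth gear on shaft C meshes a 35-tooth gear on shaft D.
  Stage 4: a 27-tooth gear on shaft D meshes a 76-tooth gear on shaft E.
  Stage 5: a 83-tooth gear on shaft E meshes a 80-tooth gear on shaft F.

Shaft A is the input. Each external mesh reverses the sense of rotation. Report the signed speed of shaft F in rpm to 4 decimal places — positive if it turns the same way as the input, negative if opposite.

Stage 1 [67T→18T]: ω = 3168.0000×67/18 = 11792.0000 rpm, dir flips to −; running = −11792.0000
Stage 2 [77T→77T]: ω = 11792.0000×77/77 = 11792.0000 rpm, dir flips to +; running = +11792.0000
Stage 3 [40T→35T]: ω = 11792.0000×40/35 = 13476.5714 rpm, dir flips to −; running = −13476.5714
Stage 4 [27T→76T]: ω = 13476.5714×27/76 = 4787.7293 rpm, dir flips to +; running = +4787.7293
Stage 5 [83T→80T]: ω = 4787.7293×83/80 = 4967.2692 rpm, dir flips to −; running = −4967.2692

-4967.2692 rpm (opposite to input, |ω| = 4967.2692 rpm)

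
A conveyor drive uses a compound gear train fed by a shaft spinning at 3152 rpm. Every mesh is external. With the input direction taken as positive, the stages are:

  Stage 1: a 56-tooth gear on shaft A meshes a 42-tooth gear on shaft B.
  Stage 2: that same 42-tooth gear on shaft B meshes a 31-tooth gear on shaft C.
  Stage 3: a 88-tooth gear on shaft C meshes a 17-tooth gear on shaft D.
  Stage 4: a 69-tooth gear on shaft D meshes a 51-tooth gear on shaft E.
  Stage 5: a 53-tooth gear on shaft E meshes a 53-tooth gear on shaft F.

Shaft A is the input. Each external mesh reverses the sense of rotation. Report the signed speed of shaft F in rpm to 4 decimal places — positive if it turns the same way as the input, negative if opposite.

-39877.2506 rpm (opposite to input, |ω| = 39877.2506 rpm)

Stage 1 [56T→42T]: ω = 3152.0000×56/42 = 4202.6667 rpm, dir flips to −; running = −4202.6667
Stage 2 [42T→31T]: ω = 4202.6667×42/31 = 5693.9355 rpm, dir flips to +; running = +5693.9355
Stage 3 [88T→17T]: ω = 5693.9355×88/17 = 29474.4896 rpm, dir flips to −; running = −29474.4896
Stage 4 [69T→51T]: ω = 29474.4896×69/51 = 39877.2506 rpm, dir flips to +; running = +39877.2506
Stage 5 [53T→53T]: ω = 39877.2506×53/53 = 39877.2506 rpm, dir flips to −; running = −39877.2506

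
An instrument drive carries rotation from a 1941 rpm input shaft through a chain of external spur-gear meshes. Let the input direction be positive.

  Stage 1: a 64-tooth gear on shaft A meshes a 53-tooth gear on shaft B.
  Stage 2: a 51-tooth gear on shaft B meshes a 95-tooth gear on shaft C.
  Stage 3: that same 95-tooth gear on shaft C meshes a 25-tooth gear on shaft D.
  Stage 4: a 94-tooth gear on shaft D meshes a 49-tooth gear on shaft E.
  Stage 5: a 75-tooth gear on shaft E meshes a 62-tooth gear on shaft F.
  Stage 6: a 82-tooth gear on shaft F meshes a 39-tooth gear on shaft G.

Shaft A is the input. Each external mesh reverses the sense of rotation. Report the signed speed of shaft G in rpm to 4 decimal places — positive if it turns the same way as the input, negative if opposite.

+23329.7669 rpm (same as input, |ω| = 23329.7669 rpm)

Stage 1 [64T→53T]: ω = 1941.0000×64/53 = 2343.8491 rpm, dir flips to −; running = −2343.8491
Stage 2 [51T→95T]: ω = 2343.8491×51/95 = 1258.2769 rpm, dir flips to +; running = +1258.2769
Stage 3 [95T→25T]: ω = 1258.2769×95/25 = 4781.4521 rpm, dir flips to −; running = −4781.4521
Stage 4 [94T→49T]: ω = 4781.4521×94/49 = 9172.5815 rpm, dir flips to +; running = +9172.5815
Stage 5 [75T→62T]: ω = 9172.5815×75/62 = 11095.8648 rpm, dir flips to −; running = −11095.8648
Stage 6 [82T→39T]: ω = 11095.8648×82/39 = 23329.7669 rpm, dir flips to +; running = +23329.7669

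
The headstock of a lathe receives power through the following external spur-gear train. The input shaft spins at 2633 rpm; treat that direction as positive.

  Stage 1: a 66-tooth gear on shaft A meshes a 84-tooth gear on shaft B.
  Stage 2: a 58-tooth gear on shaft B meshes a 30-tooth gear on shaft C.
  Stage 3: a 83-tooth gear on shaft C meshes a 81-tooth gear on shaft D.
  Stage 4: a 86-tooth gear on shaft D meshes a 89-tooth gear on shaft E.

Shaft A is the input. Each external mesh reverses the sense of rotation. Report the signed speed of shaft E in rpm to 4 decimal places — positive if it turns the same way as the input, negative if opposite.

Stage 1 [66T→84T]: ω = 2633.0000×66/84 = 2068.7857 rpm, dir flips to −; running = −2068.7857
Stage 2 [58T→30T]: ω = 2068.7857×58/30 = 3999.6524 rpm, dir flips to +; running = +3999.6524
Stage 3 [83T→81T]: ω = 3999.6524×83/81 = 4098.4092 rpm, dir flips to −; running = −4098.4092
Stage 4 [86T→89T]: ω = 4098.4092×86/89 = 3960.2606 rpm, dir flips to +; running = +3960.2606

+3960.2606 rpm (same as input, |ω| = 3960.2606 rpm)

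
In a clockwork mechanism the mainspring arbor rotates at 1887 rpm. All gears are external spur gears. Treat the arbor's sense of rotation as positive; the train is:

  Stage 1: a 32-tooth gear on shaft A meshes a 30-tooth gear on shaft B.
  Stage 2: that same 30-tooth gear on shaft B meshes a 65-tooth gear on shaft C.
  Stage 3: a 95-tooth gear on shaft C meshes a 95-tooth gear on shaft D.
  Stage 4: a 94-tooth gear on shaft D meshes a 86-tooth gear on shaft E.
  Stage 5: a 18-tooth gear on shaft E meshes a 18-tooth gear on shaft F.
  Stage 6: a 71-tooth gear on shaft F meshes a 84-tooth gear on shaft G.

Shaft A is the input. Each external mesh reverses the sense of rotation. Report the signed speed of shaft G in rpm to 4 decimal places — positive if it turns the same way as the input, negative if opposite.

+858.2563 rpm (same as input, |ω| = 858.2563 rpm)

Stage 1 [32T→30T]: ω = 1887.0000×32/30 = 2012.8000 rpm, dir flips to −; running = −2012.8000
Stage 2 [30T→65T]: ω = 2012.8000×30/65 = 928.9846 rpm, dir flips to +; running = +928.9846
Stage 3 [95T→95T]: ω = 928.9846×95/95 = 928.9846 rpm, dir flips to −; running = −928.9846
Stage 4 [94T→86T]: ω = 928.9846×94/86 = 1015.4018 rpm, dir flips to +; running = +1015.4018
Stage 5 [18T→18T]: ω = 1015.4018×18/18 = 1015.4018 rpm, dir flips to −; running = −1015.4018
Stage 6 [71T→84T]: ω = 1015.4018×71/84 = 858.2563 rpm, dir flips to +; running = +858.2563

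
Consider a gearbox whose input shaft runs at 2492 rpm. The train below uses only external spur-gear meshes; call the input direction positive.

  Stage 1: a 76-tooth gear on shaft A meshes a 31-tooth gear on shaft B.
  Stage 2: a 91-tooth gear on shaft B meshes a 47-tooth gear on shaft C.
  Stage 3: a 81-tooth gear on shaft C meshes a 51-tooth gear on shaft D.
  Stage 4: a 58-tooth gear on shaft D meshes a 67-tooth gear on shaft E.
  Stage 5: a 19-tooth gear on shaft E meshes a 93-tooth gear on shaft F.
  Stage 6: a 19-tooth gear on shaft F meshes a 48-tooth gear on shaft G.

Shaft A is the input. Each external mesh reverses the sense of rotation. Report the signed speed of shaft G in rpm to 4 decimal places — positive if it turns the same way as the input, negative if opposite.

Stage 1 [76T→31T]: ω = 2492.0000×76/31 = 6109.4194 rpm, dir flips to −; running = −6109.4194
Stage 2 [91T→47T]: ω = 6109.4194×91/47 = 11828.8758 rpm, dir flips to +; running = +11828.8758
Stage 3 [81T→51T]: ω = 11828.8758×81/51 = 18787.0380 rpm, dir flips to −; running = −18787.0380
Stage 4 [58T→67T]: ω = 18787.0380×58/67 = 16263.4060 rpm, dir flips to +; running = +16263.4060
Stage 5 [19T→93T]: ω = 16263.4060×19/93 = 3322.6313 rpm, dir flips to −; running = −3322.6313
Stage 6 [19T→48T]: ω = 3322.6313×19/48 = 1315.2082 rpm, dir flips to +; running = +1315.2082

+1315.2082 rpm (same as input, |ω| = 1315.2082 rpm)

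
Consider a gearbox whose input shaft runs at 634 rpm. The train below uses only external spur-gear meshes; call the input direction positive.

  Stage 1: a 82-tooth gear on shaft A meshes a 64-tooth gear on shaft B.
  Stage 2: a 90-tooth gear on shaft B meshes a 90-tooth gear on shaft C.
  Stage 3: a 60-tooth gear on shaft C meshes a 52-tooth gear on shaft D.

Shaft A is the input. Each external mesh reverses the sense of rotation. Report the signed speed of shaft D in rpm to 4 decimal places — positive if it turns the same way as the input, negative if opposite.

-937.2837 rpm (opposite to input, |ω| = 937.2837 rpm)

Stage 1 [82T→64T]: ω = 634.0000×82/64 = 812.3125 rpm, dir flips to −; running = −812.3125
Stage 2 [90T→90T]: ω = 812.3125×90/90 = 812.3125 rpm, dir flips to +; running = +812.3125
Stage 3 [60T→52T]: ω = 812.3125×60/52 = 937.2837 rpm, dir flips to −; running = −937.2837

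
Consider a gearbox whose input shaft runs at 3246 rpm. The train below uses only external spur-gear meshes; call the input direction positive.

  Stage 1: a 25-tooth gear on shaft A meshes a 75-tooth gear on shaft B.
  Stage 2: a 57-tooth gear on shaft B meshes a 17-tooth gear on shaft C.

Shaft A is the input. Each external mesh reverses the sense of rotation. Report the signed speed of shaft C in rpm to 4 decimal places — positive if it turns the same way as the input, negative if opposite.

+3627.8824 rpm (same as input, |ω| = 3627.8824 rpm)

Stage 1 [25T→75T]: ω = 3246.0000×25/75 = 1082.0000 rpm, dir flips to −; running = −1082.0000
Stage 2 [57T→17T]: ω = 1082.0000×57/17 = 3627.8824 rpm, dir flips to +; running = +3627.8824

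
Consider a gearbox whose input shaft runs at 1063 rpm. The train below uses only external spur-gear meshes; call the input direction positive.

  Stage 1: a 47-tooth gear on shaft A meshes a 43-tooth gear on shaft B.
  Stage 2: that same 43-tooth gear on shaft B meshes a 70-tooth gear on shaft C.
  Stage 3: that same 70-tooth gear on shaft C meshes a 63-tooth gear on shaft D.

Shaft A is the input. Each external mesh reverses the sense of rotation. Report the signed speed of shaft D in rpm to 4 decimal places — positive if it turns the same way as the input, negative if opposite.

Stage 1 [47T→43T]: ω = 1063.0000×47/43 = 1161.8837 rpm, dir flips to −; running = −1161.8837
Stage 2 [43T→70T]: ω = 1161.8837×43/70 = 713.7286 rpm, dir flips to +; running = +713.7286
Stage 3 [70T→63T]: ω = 713.7286×70/63 = 793.0317 rpm, dir flips to −; running = −793.0317

-793.0317 rpm (opposite to input, |ω| = 793.0317 rpm)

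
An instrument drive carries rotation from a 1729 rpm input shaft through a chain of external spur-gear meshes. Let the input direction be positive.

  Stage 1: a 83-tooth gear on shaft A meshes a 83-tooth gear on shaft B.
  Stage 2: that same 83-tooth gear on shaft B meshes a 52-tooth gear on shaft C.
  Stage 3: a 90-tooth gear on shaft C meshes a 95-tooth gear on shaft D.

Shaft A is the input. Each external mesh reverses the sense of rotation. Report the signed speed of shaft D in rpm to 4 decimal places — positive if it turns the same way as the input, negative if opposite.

-2614.5000 rpm (opposite to input, |ω| = 2614.5000 rpm)

Stage 1 [83T→83T]: ω = 1729.0000×83/83 = 1729.0000 rpm, dir flips to −; running = −1729.0000
Stage 2 [83T→52T]: ω = 1729.0000×83/52 = 2759.7500 rpm, dir flips to +; running = +2759.7500
Stage 3 [90T→95T]: ω = 2759.7500×90/95 = 2614.5000 rpm, dir flips to −; running = −2614.5000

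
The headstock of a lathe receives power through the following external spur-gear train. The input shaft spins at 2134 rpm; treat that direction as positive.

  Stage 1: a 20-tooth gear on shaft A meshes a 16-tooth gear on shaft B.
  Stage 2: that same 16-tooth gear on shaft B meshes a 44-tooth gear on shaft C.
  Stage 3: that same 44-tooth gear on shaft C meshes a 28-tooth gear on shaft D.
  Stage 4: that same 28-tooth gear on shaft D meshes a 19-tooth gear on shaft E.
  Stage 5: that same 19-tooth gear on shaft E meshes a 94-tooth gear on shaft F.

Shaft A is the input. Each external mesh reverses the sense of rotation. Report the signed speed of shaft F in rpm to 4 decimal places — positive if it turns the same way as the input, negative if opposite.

-454.0426 rpm (opposite to input, |ω| = 454.0426 rpm)

Stage 1 [20T→16T]: ω = 2134.0000×20/16 = 2667.5000 rpm, dir flips to −; running = −2667.5000
Stage 2 [16T→44T]: ω = 2667.5000×16/44 = 970.0000 rpm, dir flips to +; running = +970.0000
Stage 3 [44T→28T]: ω = 970.0000×44/28 = 1524.2857 rpm, dir flips to −; running = −1524.2857
Stage 4 [28T→19T]: ω = 1524.2857×28/19 = 2246.3158 rpm, dir flips to +; running = +2246.3158
Stage 5 [19T→94T]: ω = 2246.3158×19/94 = 454.0426 rpm, dir flips to −; running = −454.0426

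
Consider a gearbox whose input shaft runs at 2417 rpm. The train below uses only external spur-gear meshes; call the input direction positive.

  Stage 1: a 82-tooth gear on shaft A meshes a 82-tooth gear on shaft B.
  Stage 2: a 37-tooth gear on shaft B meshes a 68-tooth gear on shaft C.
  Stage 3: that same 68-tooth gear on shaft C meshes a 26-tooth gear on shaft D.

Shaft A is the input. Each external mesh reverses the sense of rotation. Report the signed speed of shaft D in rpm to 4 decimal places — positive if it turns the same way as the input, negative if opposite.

Stage 1 [82T→82T]: ω = 2417.0000×82/82 = 2417.0000 rpm, dir flips to −; running = −2417.0000
Stage 2 [37T→68T]: ω = 2417.0000×37/68 = 1315.1324 rpm, dir flips to +; running = +1315.1324
Stage 3 [68T→26T]: ω = 1315.1324×68/26 = 3439.5769 rpm, dir flips to −; running = −3439.5769

-3439.5769 rpm (opposite to input, |ω| = 3439.5769 rpm)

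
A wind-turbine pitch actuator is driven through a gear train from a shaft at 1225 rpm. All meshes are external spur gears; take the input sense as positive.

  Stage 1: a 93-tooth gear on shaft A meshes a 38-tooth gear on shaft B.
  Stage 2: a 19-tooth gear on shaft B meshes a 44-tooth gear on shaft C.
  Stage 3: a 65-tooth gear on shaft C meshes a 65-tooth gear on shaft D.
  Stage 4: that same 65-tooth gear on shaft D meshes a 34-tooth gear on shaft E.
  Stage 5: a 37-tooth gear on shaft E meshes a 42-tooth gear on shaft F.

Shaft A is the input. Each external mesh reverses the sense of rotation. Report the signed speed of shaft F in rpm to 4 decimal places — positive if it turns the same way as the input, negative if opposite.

-2180.3351 rpm (opposite to input, |ω| = 2180.3351 rpm)

Stage 1 [93T→38T]: ω = 1225.0000×93/38 = 2998.0263 rpm, dir flips to −; running = −2998.0263
Stage 2 [19T→44T]: ω = 2998.0263×19/44 = 1294.6023 rpm, dir flips to +; running = +1294.6023
Stage 3 [65T→65T]: ω = 1294.6023×65/65 = 1294.6023 rpm, dir flips to −; running = −1294.6023
Stage 4 [65T→34T]: ω = 1294.6023×65/34 = 2474.9749 rpm, dir flips to +; running = +2474.9749
Stage 5 [37T→42T]: ω = 2474.9749×37/42 = 2180.3351 rpm, dir flips to −; running = −2180.3351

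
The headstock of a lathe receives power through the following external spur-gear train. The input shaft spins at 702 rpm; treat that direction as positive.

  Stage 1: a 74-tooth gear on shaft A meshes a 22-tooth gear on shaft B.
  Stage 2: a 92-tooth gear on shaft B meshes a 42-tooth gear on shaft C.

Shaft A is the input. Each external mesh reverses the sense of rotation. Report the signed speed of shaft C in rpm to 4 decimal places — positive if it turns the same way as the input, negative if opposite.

Stage 1 [74T→22T]: ω = 702.0000×74/22 = 2361.2727 rpm, dir flips to −; running = −2361.2727
Stage 2 [92T→42T]: ω = 2361.2727×92/42 = 5172.3117 rpm, dir flips to +; running = +5172.3117

+5172.3117 rpm (same as input, |ω| = 5172.3117 rpm)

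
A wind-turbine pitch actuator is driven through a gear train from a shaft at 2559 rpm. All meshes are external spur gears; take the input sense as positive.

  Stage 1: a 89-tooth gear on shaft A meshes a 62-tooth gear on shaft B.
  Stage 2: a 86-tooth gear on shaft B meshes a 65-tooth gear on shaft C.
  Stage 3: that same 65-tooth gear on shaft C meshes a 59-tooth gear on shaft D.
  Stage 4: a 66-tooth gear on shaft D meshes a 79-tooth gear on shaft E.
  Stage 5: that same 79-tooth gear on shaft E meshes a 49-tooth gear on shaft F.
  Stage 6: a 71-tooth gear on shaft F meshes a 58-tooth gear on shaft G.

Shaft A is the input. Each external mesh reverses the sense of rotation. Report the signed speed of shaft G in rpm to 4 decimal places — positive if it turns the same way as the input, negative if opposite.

Stage 1 [89T→62T]: ω = 2559.0000×89/62 = 3673.4032 rpm, dir flips to −; running = −3673.4032
Stage 2 [86T→65T]: ω = 3673.4032×86/65 = 4860.1950 rpm, dir flips to +; running = +4860.1950
Stage 3 [65T→59T]: ω = 4860.1950×65/59 = 5354.4522 rpm, dir flips to −; running = −5354.4522
Stage 4 [66T→79T]: ω = 5354.4522×66/79 = 4473.3398 rpm, dir flips to +; running = +4473.3398
Stage 5 [79T→49T]: ω = 4473.3398×79/49 = 7212.1192 rpm, dir flips to −; running = −7212.1192
Stage 6 [71T→58T]: ω = 7212.1192×71/58 = 8828.6287 rpm, dir flips to +; running = +8828.6287

+8828.6287 rpm (same as input, |ω| = 8828.6287 rpm)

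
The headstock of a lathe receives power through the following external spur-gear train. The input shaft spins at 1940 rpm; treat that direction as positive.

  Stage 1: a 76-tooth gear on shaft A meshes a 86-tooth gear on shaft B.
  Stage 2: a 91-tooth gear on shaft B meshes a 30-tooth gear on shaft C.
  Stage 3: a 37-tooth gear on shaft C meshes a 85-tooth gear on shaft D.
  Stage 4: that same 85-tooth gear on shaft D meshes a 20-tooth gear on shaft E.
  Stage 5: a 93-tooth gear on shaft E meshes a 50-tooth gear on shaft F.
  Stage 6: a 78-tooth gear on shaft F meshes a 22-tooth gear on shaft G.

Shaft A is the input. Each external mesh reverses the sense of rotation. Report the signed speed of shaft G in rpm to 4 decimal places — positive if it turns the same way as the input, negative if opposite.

Stage 1 [76T→86T]: ω = 1940.0000×76/86 = 1714.4186 rpm, dir flips to −; running = −1714.4186
Stage 2 [91T→30T]: ω = 1714.4186×91/30 = 5200.4031 rpm, dir flips to +; running = +5200.4031
Stage 3 [37T→85T]: ω = 5200.4031×37/85 = 2263.7049 rpm, dir flips to −; running = −2263.7049
Stage 4 [85T→20T]: ω = 2263.7049×85/20 = 9620.7457 rpm, dir flips to +; running = +9620.7457
Stage 5 [93T→50T]: ω = 9620.7457×93/50 = 17894.5871 rpm, dir flips to −; running = −17894.5871
Stage 6 [78T→22T]: ω = 17894.5871×78/22 = 63444.4451 rpm, dir flips to +; running = +63444.4451

+63444.4451 rpm (same as input, |ω| = 63444.4451 rpm)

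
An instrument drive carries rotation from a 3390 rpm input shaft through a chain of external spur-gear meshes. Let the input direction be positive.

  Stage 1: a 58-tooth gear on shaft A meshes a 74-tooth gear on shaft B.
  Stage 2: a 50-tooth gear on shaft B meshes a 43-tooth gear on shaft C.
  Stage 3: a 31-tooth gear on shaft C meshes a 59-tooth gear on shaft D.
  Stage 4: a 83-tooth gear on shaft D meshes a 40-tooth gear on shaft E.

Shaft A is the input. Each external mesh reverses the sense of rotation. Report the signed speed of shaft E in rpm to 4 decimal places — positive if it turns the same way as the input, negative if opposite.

+3368.4128 rpm (same as input, |ω| = 3368.4128 rpm)

Stage 1 [58T→74T]: ω = 3390.0000×58/74 = 2657.0270 rpm, dir flips to −; running = −2657.0270
Stage 2 [50T→43T]: ω = 2657.0270×50/43 = 3089.5663 rpm, dir flips to +; running = +3089.5663
Stage 3 [31T→59T]: ω = 3089.5663×31/59 = 1623.3315 rpm, dir flips to −; running = −1623.3315
Stage 4 [83T→40T]: ω = 1623.3315×83/40 = 3368.4128 rpm, dir flips to +; running = +3368.4128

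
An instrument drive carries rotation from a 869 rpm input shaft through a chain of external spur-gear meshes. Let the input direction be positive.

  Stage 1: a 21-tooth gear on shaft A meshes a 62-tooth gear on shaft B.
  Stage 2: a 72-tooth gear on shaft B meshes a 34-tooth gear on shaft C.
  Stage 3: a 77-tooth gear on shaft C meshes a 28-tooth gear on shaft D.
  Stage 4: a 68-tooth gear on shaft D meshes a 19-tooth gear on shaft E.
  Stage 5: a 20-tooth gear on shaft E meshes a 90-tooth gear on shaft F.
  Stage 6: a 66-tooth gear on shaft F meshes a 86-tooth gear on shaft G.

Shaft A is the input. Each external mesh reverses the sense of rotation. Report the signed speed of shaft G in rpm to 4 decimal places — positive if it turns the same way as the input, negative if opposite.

Stage 1 [21T→62T]: ω = 869.0000×21/62 = 294.3387 rpm, dir flips to −; running = −294.3387
Stage 2 [72T→34T]: ω = 294.3387×72/34 = 623.3055 rpm, dir flips to +; running = +623.3055
Stage 3 [77T→28T]: ω = 623.3055×77/28 = 1714.0901 rpm, dir flips to −; running = −1714.0901
Stage 4 [68T→19T]: ω = 1714.0901×68/19 = 6134.6384 rpm, dir flips to +; running = +6134.6384
Stage 5 [20T→90T]: ω = 6134.6384×20/90 = 1363.2530 rpm, dir flips to −; running = −1363.2530
Stage 6 [66T→86T]: ω = 1363.2530×66/86 = 1046.2174 rpm, dir flips to +; running = +1046.2174

+1046.2174 rpm (same as input, |ω| = 1046.2174 rpm)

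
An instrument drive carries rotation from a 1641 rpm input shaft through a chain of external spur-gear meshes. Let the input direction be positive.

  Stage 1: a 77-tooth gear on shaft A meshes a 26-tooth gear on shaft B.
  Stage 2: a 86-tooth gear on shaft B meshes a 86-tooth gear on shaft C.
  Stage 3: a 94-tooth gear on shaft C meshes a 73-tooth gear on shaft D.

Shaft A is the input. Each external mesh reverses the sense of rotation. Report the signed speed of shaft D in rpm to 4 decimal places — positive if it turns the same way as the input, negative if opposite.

-6257.9336 rpm (opposite to input, |ω| = 6257.9336 rpm)

Stage 1 [77T→26T]: ω = 1641.0000×77/26 = 4859.8846 rpm, dir flips to −; running = −4859.8846
Stage 2 [86T→86T]: ω = 4859.8846×86/86 = 4859.8846 rpm, dir flips to +; running = +4859.8846
Stage 3 [94T→73T]: ω = 4859.8846×94/73 = 6257.9336 rpm, dir flips to −; running = −6257.9336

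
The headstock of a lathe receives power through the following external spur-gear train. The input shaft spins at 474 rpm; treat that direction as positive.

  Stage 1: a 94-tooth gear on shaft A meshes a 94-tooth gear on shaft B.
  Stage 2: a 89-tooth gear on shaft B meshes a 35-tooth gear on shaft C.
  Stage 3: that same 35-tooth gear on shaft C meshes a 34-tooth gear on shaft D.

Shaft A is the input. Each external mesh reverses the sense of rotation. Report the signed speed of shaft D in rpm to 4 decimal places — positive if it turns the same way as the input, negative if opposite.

-1240.7647 rpm (opposite to input, |ω| = 1240.7647 rpm)

Stage 1 [94T→94T]: ω = 474.0000×94/94 = 474.0000 rpm, dir flips to −; running = −474.0000
Stage 2 [89T→35T]: ω = 474.0000×89/35 = 1205.3143 rpm, dir flips to +; running = +1205.3143
Stage 3 [35T→34T]: ω = 1205.3143×35/34 = 1240.7647 rpm, dir flips to −; running = −1240.7647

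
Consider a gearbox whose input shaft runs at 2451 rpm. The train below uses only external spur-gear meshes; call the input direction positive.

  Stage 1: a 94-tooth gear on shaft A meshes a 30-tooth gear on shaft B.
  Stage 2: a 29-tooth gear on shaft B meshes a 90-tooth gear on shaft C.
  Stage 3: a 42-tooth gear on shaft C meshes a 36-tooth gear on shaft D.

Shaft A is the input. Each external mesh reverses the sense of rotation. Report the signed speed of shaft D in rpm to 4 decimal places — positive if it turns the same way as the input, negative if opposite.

-2887.0359 rpm (opposite to input, |ω| = 2887.0359 rpm)

Stage 1 [94T→30T]: ω = 2451.0000×94/30 = 7679.8000 rpm, dir flips to −; running = −7679.8000
Stage 2 [29T→90T]: ω = 7679.8000×29/90 = 2474.6022 rpm, dir flips to +; running = +2474.6022
Stage 3 [42T→36T]: ω = 2474.6022×42/36 = 2887.0359 rpm, dir flips to −; running = −2887.0359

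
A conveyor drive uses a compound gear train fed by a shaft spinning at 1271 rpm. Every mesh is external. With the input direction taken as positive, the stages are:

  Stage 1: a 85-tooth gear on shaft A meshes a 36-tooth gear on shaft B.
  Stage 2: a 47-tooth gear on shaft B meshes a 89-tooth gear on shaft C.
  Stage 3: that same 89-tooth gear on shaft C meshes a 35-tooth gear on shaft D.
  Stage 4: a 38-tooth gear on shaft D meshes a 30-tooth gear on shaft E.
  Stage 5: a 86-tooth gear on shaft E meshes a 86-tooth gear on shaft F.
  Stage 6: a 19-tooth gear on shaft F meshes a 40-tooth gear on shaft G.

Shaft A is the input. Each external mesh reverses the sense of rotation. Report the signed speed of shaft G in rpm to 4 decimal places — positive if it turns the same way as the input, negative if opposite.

+2424.6427 rpm (same as input, |ω| = 2424.6427 rpm)

Stage 1 [85T→36T]: ω = 1271.0000×85/36 = 3000.9722 rpm, dir flips to −; running = −3000.9722
Stage 2 [47T→89T]: ω = 3000.9722×47/89 = 1584.7831 rpm, dir flips to +; running = +1584.7831
Stage 3 [89T→35T]: ω = 1584.7831×89/35 = 4029.8770 rpm, dir flips to −; running = −4029.8770
Stage 4 [38T→30T]: ω = 4029.8770×38/30 = 5104.5108 rpm, dir flips to +; running = +5104.5108
Stage 5 [86T→86T]: ω = 5104.5108×86/86 = 5104.5108 rpm, dir flips to −; running = −5104.5108
Stage 6 [19T→40T]: ω = 5104.5108×19/40 = 2424.6427 rpm, dir flips to +; running = +2424.6427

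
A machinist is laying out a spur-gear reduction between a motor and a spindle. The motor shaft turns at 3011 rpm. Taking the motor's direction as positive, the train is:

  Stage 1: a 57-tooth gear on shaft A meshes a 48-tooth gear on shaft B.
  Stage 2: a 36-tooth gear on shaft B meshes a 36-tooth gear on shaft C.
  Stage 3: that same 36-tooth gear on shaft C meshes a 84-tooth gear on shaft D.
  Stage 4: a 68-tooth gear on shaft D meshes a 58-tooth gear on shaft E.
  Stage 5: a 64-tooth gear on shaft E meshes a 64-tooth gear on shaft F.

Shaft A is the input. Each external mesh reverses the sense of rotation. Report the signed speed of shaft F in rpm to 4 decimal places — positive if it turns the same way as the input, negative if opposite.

Stage 1 [57T→48T]: ω = 3011.0000×57/48 = 3575.5625 rpm, dir flips to −; running = −3575.5625
Stage 2 [36T→36T]: ω = 3575.5625×36/36 = 3575.5625 rpm, dir flips to +; running = +3575.5625
Stage 3 [36T→84T]: ω = 3575.5625×36/84 = 1532.3839 rpm, dir flips to −; running = −1532.3839
Stage 4 [68T→58T]: ω = 1532.3839×68/58 = 1796.5881 rpm, dir flips to +; running = +1796.5881
Stage 5 [64T→64T]: ω = 1796.5881×64/64 = 1796.5881 rpm, dir flips to −; running = −1796.5881

-1796.5881 rpm (opposite to input, |ω| = 1796.5881 rpm)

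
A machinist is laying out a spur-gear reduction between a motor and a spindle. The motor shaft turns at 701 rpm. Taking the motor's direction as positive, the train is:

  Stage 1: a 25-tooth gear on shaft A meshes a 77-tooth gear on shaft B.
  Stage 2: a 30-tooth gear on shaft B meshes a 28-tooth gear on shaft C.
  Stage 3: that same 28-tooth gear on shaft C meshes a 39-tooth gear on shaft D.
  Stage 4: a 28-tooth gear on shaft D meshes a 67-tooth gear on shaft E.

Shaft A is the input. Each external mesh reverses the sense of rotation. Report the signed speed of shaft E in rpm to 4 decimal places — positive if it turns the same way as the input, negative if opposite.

Stage 1 [25T→77T]: ω = 701.0000×25/77 = 227.5974 rpm, dir flips to −; running = −227.5974
Stage 2 [30T→28T]: ω = 227.5974×30/28 = 243.8544 rpm, dir flips to +; running = +243.8544
Stage 3 [28T→39T]: ω = 243.8544×28/39 = 175.0749 rpm, dir flips to −; running = −175.0749
Stage 4 [28T→67T]: ω = 175.0749×28/67 = 73.1656 rpm, dir flips to +; running = +73.1656

+73.1656 rpm (same as input, |ω| = 73.1656 rpm)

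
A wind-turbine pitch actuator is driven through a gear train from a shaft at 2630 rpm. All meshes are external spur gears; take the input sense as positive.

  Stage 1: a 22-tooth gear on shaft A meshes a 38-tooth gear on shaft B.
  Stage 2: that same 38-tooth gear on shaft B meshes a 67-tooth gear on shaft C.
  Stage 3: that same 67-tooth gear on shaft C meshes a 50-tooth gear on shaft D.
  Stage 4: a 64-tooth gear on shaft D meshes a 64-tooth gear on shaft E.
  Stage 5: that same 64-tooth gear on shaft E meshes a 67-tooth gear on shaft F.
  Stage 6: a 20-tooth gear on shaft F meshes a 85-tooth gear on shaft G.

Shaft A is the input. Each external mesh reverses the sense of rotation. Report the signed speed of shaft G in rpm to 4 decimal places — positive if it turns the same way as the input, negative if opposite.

Stage 1 [22T→38T]: ω = 2630.0000×22/38 = 1522.6316 rpm, dir flips to −; running = −1522.6316
Stage 2 [38T→67T]: ω = 1522.6316×38/67 = 863.5821 rpm, dir flips to +; running = +863.5821
Stage 3 [67T→50T]: ω = 863.5821×67/50 = 1157.2000 rpm, dir flips to −; running = −1157.2000
Stage 4 [64T→64T]: ω = 1157.2000×64/64 = 1157.2000 rpm, dir flips to +; running = +1157.2000
Stage 5 [64T→67T]: ω = 1157.2000×64/67 = 1105.3851 rpm, dir flips to −; running = −1105.3851
Stage 6 [20T→85T]: ω = 1105.3851×20/85 = 260.0906 rpm, dir flips to +; running = +260.0906

+260.0906 rpm (same as input, |ω| = 260.0906 rpm)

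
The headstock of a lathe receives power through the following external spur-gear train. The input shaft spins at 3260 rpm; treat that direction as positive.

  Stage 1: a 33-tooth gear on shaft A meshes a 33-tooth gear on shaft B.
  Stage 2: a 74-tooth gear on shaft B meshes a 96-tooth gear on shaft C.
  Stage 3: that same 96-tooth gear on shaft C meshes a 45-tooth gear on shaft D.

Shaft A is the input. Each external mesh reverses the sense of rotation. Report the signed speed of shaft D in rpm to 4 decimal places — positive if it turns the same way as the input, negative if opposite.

-5360.8889 rpm (opposite to input, |ω| = 5360.8889 rpm)

Stage 1 [33T→33T]: ω = 3260.0000×33/33 = 3260.0000 rpm, dir flips to −; running = −3260.0000
Stage 2 [74T→96T]: ω = 3260.0000×74/96 = 2512.9167 rpm, dir flips to +; running = +2512.9167
Stage 3 [96T→45T]: ω = 2512.9167×96/45 = 5360.8889 rpm, dir flips to −; running = −5360.8889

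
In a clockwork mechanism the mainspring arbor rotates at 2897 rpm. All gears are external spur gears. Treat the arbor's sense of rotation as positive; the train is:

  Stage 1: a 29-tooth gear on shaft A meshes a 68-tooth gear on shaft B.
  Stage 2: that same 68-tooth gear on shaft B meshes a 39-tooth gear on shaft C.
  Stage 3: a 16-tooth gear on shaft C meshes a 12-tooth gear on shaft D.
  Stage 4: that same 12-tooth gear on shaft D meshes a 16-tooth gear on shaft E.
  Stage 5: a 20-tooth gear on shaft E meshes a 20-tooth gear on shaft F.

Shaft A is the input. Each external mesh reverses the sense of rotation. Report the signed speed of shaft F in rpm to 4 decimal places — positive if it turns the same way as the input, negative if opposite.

Stage 1 [29T→68T]: ω = 2897.0000×29/68 = 1235.4853 rpm, dir flips to −; running = −1235.4853
Stage 2 [68T→39T]: ω = 1235.4853×68/39 = 2154.1795 rpm, dir flips to +; running = +2154.1795
Stage 3 [16T→12T]: ω = 2154.1795×16/12 = 2872.2393 rpm, dir flips to −; running = −2872.2393
Stage 4 [12T→16T]: ω = 2872.2393×12/16 = 2154.1795 rpm, dir flips to +; running = +2154.1795
Stage 5 [20T→20T]: ω = 2154.1795×20/20 = 2154.1795 rpm, dir flips to −; running = −2154.1795

-2154.1795 rpm (opposite to input, |ω| = 2154.1795 rpm)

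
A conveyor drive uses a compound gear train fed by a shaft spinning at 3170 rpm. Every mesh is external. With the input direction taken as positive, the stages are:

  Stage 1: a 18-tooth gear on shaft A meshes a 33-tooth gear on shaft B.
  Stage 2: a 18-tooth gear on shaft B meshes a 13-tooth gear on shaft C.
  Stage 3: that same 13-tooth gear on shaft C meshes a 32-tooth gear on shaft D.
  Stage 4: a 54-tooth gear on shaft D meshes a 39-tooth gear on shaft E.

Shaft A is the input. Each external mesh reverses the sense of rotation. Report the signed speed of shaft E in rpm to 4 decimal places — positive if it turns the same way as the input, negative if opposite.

+1346.6958 rpm (same as input, |ω| = 1346.6958 rpm)

Stage 1 [18T→33T]: ω = 3170.0000×18/33 = 1729.0909 rpm, dir flips to −; running = −1729.0909
Stage 2 [18T→13T]: ω = 1729.0909×18/13 = 2394.1259 rpm, dir flips to +; running = +2394.1259
Stage 3 [13T→32T]: ω = 2394.1259×13/32 = 972.6136 rpm, dir flips to −; running = −972.6136
Stage 4 [54T→39T]: ω = 972.6136×54/39 = 1346.6958 rpm, dir flips to +; running = +1346.6958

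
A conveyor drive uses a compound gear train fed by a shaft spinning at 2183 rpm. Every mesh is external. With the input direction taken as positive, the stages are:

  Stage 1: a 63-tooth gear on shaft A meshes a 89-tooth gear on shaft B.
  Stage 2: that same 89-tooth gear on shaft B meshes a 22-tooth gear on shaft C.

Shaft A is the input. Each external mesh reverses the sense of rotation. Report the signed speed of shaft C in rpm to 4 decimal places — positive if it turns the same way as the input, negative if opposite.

+6251.3182 rpm (same as input, |ω| = 6251.3182 rpm)

Stage 1 [63T→89T]: ω = 2183.0000×63/89 = 1545.2697 rpm, dir flips to −; running = −1545.2697
Stage 2 [89T→22T]: ω = 1545.2697×89/22 = 6251.3182 rpm, dir flips to +; running = +6251.3182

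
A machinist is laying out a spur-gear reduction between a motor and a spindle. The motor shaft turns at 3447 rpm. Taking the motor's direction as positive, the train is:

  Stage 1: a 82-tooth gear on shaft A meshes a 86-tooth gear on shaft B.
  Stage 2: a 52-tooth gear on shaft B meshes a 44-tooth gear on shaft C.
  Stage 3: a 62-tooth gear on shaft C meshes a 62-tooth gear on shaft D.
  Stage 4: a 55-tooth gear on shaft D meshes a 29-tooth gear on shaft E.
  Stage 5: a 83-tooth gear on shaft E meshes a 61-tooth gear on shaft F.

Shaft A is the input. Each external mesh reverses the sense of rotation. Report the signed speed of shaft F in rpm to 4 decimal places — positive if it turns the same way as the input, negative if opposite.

Stage 1 [82T→86T]: ω = 3447.0000×82/86 = 3286.6744 rpm, dir flips to −; running = −3286.6744
Stage 2 [52T→44T]: ω = 3286.6744×52/44 = 3884.2516 rpm, dir flips to +; running = +3884.2516
Stage 3 [62T→62T]: ω = 3884.2516×62/62 = 3884.2516 rpm, dir flips to −; running = −3884.2516
Stage 4 [55T→29T]: ω = 3884.2516×55/29 = 7366.6840 rpm, dir flips to +; running = +7366.6840
Stage 5 [83T→61T]: ω = 7366.6840×83/61 = 10023.5209 rpm, dir flips to −; running = −10023.5209

-10023.5209 rpm (opposite to input, |ω| = 10023.5209 rpm)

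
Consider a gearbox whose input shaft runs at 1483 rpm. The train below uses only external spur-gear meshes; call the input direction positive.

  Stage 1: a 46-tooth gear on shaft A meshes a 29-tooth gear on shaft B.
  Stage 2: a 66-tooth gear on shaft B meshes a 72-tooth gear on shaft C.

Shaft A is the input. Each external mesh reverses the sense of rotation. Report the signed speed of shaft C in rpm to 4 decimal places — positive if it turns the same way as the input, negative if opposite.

Stage 1 [46T→29T]: ω = 1483.0000×46/29 = 2352.3448 rpm, dir flips to −; running = −2352.3448
Stage 2 [66T→72T]: ω = 2352.3448×66/72 = 2156.3161 rpm, dir flips to +; running = +2156.3161

+2156.3161 rpm (same as input, |ω| = 2156.3161 rpm)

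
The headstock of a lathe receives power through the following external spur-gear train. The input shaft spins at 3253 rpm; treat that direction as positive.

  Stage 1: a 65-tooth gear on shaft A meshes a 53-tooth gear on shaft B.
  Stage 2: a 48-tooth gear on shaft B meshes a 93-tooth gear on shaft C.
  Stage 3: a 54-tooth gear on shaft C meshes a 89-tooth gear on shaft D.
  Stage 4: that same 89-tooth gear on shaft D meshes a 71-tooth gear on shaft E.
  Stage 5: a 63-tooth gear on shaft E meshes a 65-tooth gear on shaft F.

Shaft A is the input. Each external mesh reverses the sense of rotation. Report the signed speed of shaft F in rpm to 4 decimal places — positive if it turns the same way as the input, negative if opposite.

-1517.8975 rpm (opposite to input, |ω| = 1517.8975 rpm)

Stage 1 [65T→53T]: ω = 3253.0000×65/53 = 3989.5283 rpm, dir flips to −; running = −3989.5283
Stage 2 [48T→93T]: ω = 3989.5283×48/93 = 2059.1114 rpm, dir flips to +; running = +2059.1114
Stage 3 [54T→89T]: ω = 2059.1114×54/89 = 1249.3485 rpm, dir flips to −; running = −1249.3485
Stage 4 [89T→71T]: ω = 1249.3485×89/71 = 1566.0847 rpm, dir flips to +; running = +1566.0847
Stage 5 [63T→65T]: ω = 1566.0847×63/65 = 1517.8975 rpm, dir flips to −; running = −1517.8975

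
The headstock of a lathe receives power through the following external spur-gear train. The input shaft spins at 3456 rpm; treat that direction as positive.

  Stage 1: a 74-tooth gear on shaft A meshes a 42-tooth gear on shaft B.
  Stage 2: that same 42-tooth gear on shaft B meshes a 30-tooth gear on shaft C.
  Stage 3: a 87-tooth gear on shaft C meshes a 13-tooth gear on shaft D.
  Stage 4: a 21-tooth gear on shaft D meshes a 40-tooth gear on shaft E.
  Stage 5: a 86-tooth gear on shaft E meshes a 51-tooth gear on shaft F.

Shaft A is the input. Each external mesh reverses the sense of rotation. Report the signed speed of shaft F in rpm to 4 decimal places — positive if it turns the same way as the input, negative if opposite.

-50506.5470 rpm (opposite to input, |ω| = 50506.5470 rpm)

Stage 1 [74T→42T]: ω = 3456.0000×74/42 = 6089.1429 rpm, dir flips to −; running = −6089.1429
Stage 2 [42T→30T]: ω = 6089.1429×42/30 = 8524.8000 rpm, dir flips to +; running = +8524.8000
Stage 3 [87T→13T]: ω = 8524.8000×87/13 = 57050.5846 rpm, dir flips to −; running = −57050.5846
Stage 4 [21T→40T]: ω = 57050.5846×21/40 = 29951.5569 rpm, dir flips to +; running = +29951.5569
Stage 5 [86T→51T]: ω = 29951.5569×86/51 = 50506.5470 rpm, dir flips to −; running = −50506.5470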